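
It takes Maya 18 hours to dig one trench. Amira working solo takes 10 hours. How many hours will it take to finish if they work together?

45/7 hours

With two workers the combined time is the product over the sum: 18·10/(18+10) = 180/28 = 45/7 hours.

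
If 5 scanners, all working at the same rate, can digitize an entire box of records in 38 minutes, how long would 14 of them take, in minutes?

95/7 minutes

Total work is 5·38 = 190 scanner-minutes.
With 14 scanners: 190/14 = 95/7 minutes.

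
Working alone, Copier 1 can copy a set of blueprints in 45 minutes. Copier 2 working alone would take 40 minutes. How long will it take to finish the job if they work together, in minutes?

With two workers the combined time is the product over the sum: 45·40/(45+40) = 1800/85 = 360/17 minutes.

360/17 minutes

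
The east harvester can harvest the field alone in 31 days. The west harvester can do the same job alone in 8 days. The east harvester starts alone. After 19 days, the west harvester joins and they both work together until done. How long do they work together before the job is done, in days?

32/13 days

In the first 19 days the east harvester alone does 19/31 of the job, leaving 12/31.
Once everyone is working, combined rate: 1/31 + 1/8 = (8 + 31)/248 = 39/248 per day.
Remaining 12/31 at 39/248 per day takes 32/13 days.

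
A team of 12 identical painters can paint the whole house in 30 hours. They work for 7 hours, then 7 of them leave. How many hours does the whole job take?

One painter does 1/360 of the job per hour.
After 7 hours with 12 painters, 7/30 is done (23/30 left).
With 5 painters the rate is 5/360 = 1/72, so the rest takes 23/30 ÷ 1/72 = 276/5 hours.
Total = 7 + 276/5 = 311/5 hours.

311/5 hours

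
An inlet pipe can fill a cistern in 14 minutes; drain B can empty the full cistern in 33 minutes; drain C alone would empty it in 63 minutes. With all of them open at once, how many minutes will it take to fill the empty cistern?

198/5 minutes

Net rate = 1/14 − 1/33 − 1/63 = (99 − 42 − 22)/1386 = 35/1386 = 5/198 per minute.
Filling time = 1 ÷ (5/198) = 198/5 minutes.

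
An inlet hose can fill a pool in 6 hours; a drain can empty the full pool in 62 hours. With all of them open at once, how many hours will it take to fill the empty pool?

93/14 hours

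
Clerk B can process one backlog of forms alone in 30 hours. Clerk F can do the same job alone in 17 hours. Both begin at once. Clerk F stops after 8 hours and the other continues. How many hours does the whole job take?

In the first 8 hours the combined rate is 47/510, so 188/255 of the job is done, leaving 67/255.
After Clerk F leaves the rate is 1/30 per hour; the remaining 67/255 takes 134/17 hours.
Total = 8 + 134/17 = 270/17 hours.

270/17 hours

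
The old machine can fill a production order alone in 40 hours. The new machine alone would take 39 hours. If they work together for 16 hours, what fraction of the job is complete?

158/195

Combined rate: 1/40 + 1/39 = (39 + 40)/1560 = 79/1560 per hour.
In 16 hours they complete 16·79/1560 = 158/195 of the job.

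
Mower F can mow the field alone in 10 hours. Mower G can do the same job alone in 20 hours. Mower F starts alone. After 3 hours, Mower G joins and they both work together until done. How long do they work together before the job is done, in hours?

In the first 3 hours Mower F alone does 3/10 of the job, leaving 7/10.
Once everyone is working, combined rate: 1/10 + 1/20 = (2 + 1)/20 = 3/20 per hour.
Remaining 7/10 at 3/20 per hour takes 14/3 hours.

14/3 hours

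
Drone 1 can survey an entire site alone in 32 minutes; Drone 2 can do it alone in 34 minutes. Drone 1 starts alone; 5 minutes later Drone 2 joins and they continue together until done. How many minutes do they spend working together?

153/11 minutes

In 5 minutes Drone 1 does 5/32 of the job, leaving 27/32.
Drone 1 and Drone 2 together work at 33/544 per minute, so finishing takes 27/32 ÷ 33/544 = 153/11 minutes.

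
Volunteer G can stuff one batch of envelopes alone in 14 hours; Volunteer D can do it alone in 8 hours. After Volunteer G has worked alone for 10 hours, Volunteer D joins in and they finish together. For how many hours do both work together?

In 10 hours Volunteer G does 10/14 = 5/7 of the job, leaving 2/7.
Volunteer G and Volunteer D together work at 11/56 per hour, so finishing takes 2/7 ÷ 11/56 = 16/11 hours.

16/11 hours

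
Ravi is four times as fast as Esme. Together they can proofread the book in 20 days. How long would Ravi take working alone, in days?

Let Esme's rate be r; then Ravi's rate is 4r, so together (4 + 1)r = 5r = 1/20.
Thus r = 1/100 per day.
Esme alone: 100 days; Ravi alone: 25 days.

25 days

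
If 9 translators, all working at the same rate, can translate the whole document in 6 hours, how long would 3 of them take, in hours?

18 hours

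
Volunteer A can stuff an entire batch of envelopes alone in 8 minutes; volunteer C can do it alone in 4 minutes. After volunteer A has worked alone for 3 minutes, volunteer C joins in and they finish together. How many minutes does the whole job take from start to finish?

In 3 minutes volunteer A does 3/8 of the job, leaving 5/8.
Volunteer A and volunteer C together work at 3/8 per minute, so finishing takes 5/8 ÷ 3/8 = 5/3 minutes.
Total time = 3 + 5/3 = 14/3 minutes.

14/3 minutes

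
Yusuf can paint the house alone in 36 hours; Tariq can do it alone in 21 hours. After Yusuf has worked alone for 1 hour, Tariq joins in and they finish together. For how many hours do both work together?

245/19 hours

In 1 hour Yusuf does 1/36 of the job, leaving 35/36.
Yusuf and Tariq together work at 19/252 per hour, so finishing takes 35/36 ÷ 19/252 = 245/19 hours.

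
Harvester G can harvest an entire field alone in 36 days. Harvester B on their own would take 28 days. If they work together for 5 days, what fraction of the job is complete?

Combined rate: 1/36 + 1/28 = (7 + 9)/252 = 16/252 = 4/63 per day.
In 5 days they complete 5·4/63 = 20/63 of the job.

20/63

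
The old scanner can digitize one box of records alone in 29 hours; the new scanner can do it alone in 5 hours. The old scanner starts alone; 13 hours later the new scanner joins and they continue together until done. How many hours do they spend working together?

40/17 hours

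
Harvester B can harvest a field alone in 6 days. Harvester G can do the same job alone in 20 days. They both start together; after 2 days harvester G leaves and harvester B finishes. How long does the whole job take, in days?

27/5 days

In the first 2 days the combined rate is 13/60, so 13/30 of the job is done, leaving 17/30.
After harvester G leaves the rate is 1/6 per day; the remaining 17/30 takes 17/5 days.
Total = 2 + 17/5 = 27/5 days.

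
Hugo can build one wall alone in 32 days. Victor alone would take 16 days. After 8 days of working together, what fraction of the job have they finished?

3/4

Combined rate: 1/32 + 1/16 = (1 + 2)/32 = 3/32 per day.
In 8 days they complete 8·3/32 = 3/4 of the job.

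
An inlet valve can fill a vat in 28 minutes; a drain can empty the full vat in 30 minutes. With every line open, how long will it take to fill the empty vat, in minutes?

Net rate = 1/28 − 1/30 = (15 − 14)/420 = 1/420 per minute.
Filling time = 1 ÷ (1/420) = 420 minutes.

420 minutes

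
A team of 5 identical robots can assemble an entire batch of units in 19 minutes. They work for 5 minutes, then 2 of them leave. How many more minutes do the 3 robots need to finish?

One robot does 1/95 of the job per minute.
After 5 minutes with 5 robots, 5/19 is done (14/19 left).
With 3 robots the rate is 3/95, so the rest takes 14/19 ÷ 3/95 = 70/3 minutes.

70/3 minutes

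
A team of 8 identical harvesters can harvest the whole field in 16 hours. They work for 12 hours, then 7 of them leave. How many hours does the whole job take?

One harvester does 1/128 of the job per hour.
After 12 hours with 8 harvesters, 3/4 is done (1/4 left).
With 1 harvester the rate is 1/128, so the rest takes 1/4 ÷ 1/128 = 32 hours.
Total = 12 + 32 = 44 hours.

44 hours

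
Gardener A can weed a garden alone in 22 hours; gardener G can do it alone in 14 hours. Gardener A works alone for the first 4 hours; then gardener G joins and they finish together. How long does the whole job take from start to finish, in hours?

11 hours

In 4 hours gardener A does 4/22 = 2/11 of the job, leaving 9/11.
Gardener A and gardener G together work at 9/77 per hour, so finishing takes 9/11 ÷ 9/77 = 7 hours.
Total time = 4 + 7 = 11 hours.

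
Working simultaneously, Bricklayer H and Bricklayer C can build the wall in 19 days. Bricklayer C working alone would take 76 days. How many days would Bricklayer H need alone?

Combined rate is 1/19 per day.
Known contribution: 1/76 per day.
So Bricklayer H's rate is 1/19 − 1/76 = 3/76, meaning 76/3 days alone.

76/3 days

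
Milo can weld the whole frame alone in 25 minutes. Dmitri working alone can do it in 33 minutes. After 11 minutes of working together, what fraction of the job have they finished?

58/75

Combined rate: 1/25 + 1/33 = (33 + 25)/825 = 58/825 per minute.
In 11 minutes they complete 11·58/825 = 58/75 of the job.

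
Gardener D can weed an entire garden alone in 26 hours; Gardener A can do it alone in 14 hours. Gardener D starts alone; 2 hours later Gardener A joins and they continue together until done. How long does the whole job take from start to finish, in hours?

52/5 hours

In 2 hours Gardener D does 2/26 = 1/13 of the job, leaving 12/13.
Gardener D and Gardener A together work at 10/91 per hour, so finishing takes 12/13 ÷ 10/91 = 42/5 hours.
Total time = 2 + 42/5 = 52/5 hours.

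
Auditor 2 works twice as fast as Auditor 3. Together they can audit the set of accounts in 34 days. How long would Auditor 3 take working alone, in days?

102 days

Let Auditor 3's rate be r; then Auditor 2's rate is 2r, so together (2 + 1)r = 3r = 1/34.
Thus r = 1/102 per day.
Auditor 3 alone: 102 days; Auditor 2 alone: 51 days.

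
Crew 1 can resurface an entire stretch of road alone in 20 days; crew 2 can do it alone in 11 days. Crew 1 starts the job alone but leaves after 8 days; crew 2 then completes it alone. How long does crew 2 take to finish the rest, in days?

In 8 days crew 1 does 8/20 = 2/5 of the job, leaving 3/5.
Crew 2 works at 1/11 per day, so finishing takes 3/5 ÷ 1/11 = 33/5 days.

33/5 days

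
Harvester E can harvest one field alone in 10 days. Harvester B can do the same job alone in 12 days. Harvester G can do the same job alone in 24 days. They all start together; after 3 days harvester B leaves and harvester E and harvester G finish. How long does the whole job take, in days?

90/17 days

In the first 3 days the combined rate is 9/40, so 27/40 of the job is done, leaving 13/40.
After harvester B leaves the rate is 17/120 per day; the remaining 13/40 takes 39/17 days.
Total = 3 + 39/17 = 90/17 days.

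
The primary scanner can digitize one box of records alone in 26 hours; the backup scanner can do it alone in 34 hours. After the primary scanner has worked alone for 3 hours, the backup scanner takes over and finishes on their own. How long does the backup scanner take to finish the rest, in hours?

391/13 hours

In 3 hours the primary scanner does 3/26 of the job, leaving 23/26.
The backup scanner works at 1/34 per hour, so finishing takes 23/26 ÷ 1/34 = 391/13 hours.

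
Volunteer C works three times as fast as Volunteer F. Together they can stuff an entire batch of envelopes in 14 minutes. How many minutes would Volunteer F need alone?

Let Volunteer F's rate be r; then Volunteer C's rate is 3r, so together (3 + 1)r = 4r = 1/14.
Thus r = 1/56 per minute.
Volunteer F alone: 56 minutes; Volunteer C alone: 56/3 minutes.

56 minutes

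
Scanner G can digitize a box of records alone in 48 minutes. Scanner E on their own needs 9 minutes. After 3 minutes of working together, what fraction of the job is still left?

Combined rate: 1/48 + 1/9 = (3 + 16)/144 = 19/144 per minute.
In 3 minutes they complete 3·19/144 = 19/48 of the job.
So 29/48 remains.

29/48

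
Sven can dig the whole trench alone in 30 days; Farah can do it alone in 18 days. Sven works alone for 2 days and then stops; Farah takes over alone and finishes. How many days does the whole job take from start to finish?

In 2 days Sven does 2/30 = 1/15 of the job, leaving 14/15.
Farah works at 1/18 per day, so finishing takes 14/15 ÷ 1/18 = 84/5 days.
Total time = 2 + 84/5 = 94/5 days.

94/5 days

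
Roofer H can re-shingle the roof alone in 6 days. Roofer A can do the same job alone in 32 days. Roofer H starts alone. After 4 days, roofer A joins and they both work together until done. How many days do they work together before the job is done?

32/19 days

In the first 4 days roofer H alone does 4/6 = 2/3 of the job, leaving 1/3.
Once everyone is working, combined rate: 1/6 + 1/32 = (16 + 3)/96 = 19/96 per day.
Remaining 1/3 at 19/96 per day takes 32/19 days.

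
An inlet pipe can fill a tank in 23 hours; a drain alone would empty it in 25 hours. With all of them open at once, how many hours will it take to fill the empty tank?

575/2 hours

Net rate = 1/23 − 1/25 = (25 − 23)/575 = 2/575 per hour.
Filling time = 1 ÷ (2/575) = 575/2 hours.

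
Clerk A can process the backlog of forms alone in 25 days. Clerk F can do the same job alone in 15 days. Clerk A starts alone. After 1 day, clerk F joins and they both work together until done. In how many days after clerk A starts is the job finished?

In the first 1 day clerk A alone does 1/25 of the job, leaving 24/25.
Once everyone is working, combined rate: 1/25 + 1/15 = (3 + 5)/75 = 8/75 per day.
Remaining 24/25 at 8/75 per day takes 9 days.
Total from the start = 1 + 9 = 10 days.

10 days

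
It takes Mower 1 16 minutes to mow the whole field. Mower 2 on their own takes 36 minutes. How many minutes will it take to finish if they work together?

144/13 minutes

With two workers the combined time is the product over the sum: 16·36/(16+36) = 576/52 = 144/13 minutes.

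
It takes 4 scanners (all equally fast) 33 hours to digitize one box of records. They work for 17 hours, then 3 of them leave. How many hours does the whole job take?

One scanner does 1/132 of the job per hour.
After 17 hours with 4 scanners, 17/33 is done (16/33 left).
With 1 scanner the rate is 1/132, so the rest takes 16/33 ÷ 1/132 = 64 hours.
Total = 17 + 64 = 81 hours.

81 hours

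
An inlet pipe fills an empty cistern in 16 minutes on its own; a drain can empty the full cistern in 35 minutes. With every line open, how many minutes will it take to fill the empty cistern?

560/19 minutes

Net rate = 1/16 − 1/35 = (35 − 16)/560 = 19/560 per minute.
Filling time = 1 ÷ (19/560) = 560/19 minutes.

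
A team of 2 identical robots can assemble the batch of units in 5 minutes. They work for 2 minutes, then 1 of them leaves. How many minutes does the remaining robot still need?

6 minutes

One robot does 1/10 of the job per minute.
After 2 minutes with 2 robots, 2/5 is done (3/5 left).
With 1 robot the rate is 1/10, so the rest takes 3/5 ÷ 1/10 = 6 minutes.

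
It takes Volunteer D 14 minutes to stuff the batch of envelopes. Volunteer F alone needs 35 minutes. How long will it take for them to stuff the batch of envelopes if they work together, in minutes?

10 minutes

Combined rate: 1/14 + 1/35 = (5 + 2)/70 = 7/70 = 1/10 per minute.
Time = 1 ÷ (1/10) = 10 minutes.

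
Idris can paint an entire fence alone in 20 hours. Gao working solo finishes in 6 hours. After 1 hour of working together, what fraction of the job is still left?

47/60

Combined rate: 1/20 + 1/6 = (3 + 10)/60 = 13/60 per hour.
In 1 hour they complete 1·13/60 = 13/60 of the job.
So 47/60 remains.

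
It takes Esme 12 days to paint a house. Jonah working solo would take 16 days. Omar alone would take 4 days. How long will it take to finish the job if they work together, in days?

Combined rate: 1/12 + 1/16 + 1/4 = (4 + 3 + 12)/48 = 19/48 per day.
Time = 1 ÷ (19/48) = 48/19 days.

48/19 days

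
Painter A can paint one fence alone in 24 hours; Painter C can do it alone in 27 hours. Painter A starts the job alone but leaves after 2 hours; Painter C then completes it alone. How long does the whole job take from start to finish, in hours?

107/4 hours

In 2 hours Painter A does 2/24 = 1/12 of the job, leaving 11/12.
Painter C works at 1/27 per hour, so finishing takes 11/12 ÷ 1/27 = 99/4 hours.
Total time = 2 + 99/4 = 107/4 hours.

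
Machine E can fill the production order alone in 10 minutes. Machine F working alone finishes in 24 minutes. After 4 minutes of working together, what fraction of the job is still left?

Combined rate: 1/10 + 1/24 = (12 + 5)/120 = 17/120 per minute.
In 4 minutes they complete 4·17/120 = 17/30 of the job.
So 13/30 remains.

13/30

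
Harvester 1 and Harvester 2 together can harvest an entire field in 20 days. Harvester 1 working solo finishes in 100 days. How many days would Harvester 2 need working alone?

Combined rate is 1/20 per day.
Known contribution: 1/100 per day.
So Harvester 2's rate is 1/20 − 1/100 = 1/25, meaning 25 days alone.

25 days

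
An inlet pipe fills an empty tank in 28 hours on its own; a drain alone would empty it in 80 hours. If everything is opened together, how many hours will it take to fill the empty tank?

Net rate = 1/28 − 1/80 = (20 − 7)/560 = 13/560 per hour.
Filling time = 1 ÷ (13/560) = 560/13 hours.

560/13 hours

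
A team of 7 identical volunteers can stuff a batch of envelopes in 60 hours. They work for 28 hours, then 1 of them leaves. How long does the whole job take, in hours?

One volunteer does 1/420 of the job per hour.
After 28 hours with 7 volunteers, 7/15 is done (8/15 left).
With 6 volunteers the rate is 6/420 = 1/70, so the rest takes 8/15 ÷ 1/70 = 112/3 hours.
Total = 28 + 112/3 = 196/3 hours.

196/3 hours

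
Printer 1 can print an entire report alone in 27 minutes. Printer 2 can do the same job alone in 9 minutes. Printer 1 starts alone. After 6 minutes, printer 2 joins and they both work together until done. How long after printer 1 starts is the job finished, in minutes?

In the first 6 minutes printer 1 alone does 6/27 = 2/9 of the job, leaving 7/9.
Once everyone is working, combined rate: 1/27 + 1/9 = (1 + 3)/27 = 4/27 per minute.
Remaining 7/9 at 4/27 per minute takes 21/4 minutes.
Total from the start = 6 + 21/4 = 45/4 minutes.

45/4 minutes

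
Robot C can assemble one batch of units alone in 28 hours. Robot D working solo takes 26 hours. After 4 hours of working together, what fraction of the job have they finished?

27/91

Combined rate: 1/28 + 1/26 = (13 + 14)/364 = 27/364 per hour.
In 4 hours they complete 4·27/364 = 27/91 of the job.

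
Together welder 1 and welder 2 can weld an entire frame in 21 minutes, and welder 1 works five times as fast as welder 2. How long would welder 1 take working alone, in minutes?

126/5 minutes

Let welder 2's rate be r; then welder 1's rate is 5r, so together (5 + 1)r = 6r = 1/21.
Thus r = 1/126 per minute.
Welder 2 alone: 126 minutes; welder 1 alone: 126/5 minutes.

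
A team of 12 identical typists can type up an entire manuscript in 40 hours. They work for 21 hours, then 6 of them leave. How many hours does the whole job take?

One typist does 1/480 of the job per hour.
After 21 hours with 12 typists, 21/40 is done (19/40 left).
With 6 typists the rate is 6/480 = 1/80, so the rest takes 19/40 ÷ 1/80 = 38 hours.
Total = 21 + 38 = 59 hours.

59 hours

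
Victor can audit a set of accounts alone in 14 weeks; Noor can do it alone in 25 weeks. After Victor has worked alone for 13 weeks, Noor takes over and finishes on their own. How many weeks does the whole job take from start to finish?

In 13 weeks Victor does 13/14 of the job, leaving 1/14.
Noor works at 1/25 per week, so finishing takes 1/14 ÷ 1/25 = 25/14 weeks.
Total time = 13 + 25/14 = 207/14 weeks.

207/14 weeks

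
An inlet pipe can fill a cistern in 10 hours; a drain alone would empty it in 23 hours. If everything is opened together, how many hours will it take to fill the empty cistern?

230/13 hours

Net rate = 1/10 − 1/23 = (23 − 10)/230 = 13/230 per hour.
Filling time = 1 ÷ (13/230) = 230/13 hours.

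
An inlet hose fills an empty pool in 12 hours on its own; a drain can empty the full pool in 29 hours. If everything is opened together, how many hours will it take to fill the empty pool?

Net rate = 1/12 − 1/29 = (29 − 12)/348 = 17/348 per hour.
Filling time = 1 ÷ (17/348) = 348/17 hours.

348/17 hours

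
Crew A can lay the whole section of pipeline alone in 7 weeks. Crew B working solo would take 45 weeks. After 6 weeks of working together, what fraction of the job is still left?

1/105

Combined rate: 1/7 + 1/45 = (45 + 7)/315 = 52/315 per week.
In 6 weeks they complete 6·52/315 = 104/105 of the job.
So 1/105 remains.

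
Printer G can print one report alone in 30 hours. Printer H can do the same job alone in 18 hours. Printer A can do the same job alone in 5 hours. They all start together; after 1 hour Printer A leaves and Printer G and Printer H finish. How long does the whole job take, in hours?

In the first 1 hour the combined rate is 13/45, so 13/45 of the job is done, leaving 32/45.
After Printer A leaves the rate is 4/45 per hour; the remaining 32/45 takes 8 hours.
Total = 1 + 8 = 9 hours.

9 hours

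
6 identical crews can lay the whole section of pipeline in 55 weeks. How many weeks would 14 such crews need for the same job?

Total work is 6·55 = 330 crew-weeks.
With 14 crews: 330/14 = 165/7 weeks.

165/7 weeks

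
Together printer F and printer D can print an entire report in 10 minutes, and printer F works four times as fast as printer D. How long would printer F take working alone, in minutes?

25/2 minutes

Let printer D's rate be r; then printer F's rate is 4r, so together (4 + 1)r = 5r = 1/10.
Thus r = 1/50 per minute.
Printer D alone: 50 minutes; printer F alone: 25/2 minutes.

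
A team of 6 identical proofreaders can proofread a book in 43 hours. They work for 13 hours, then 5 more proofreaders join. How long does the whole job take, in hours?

323/11 hours

One proofreader does 1/258 of the job per hour.
After 13 hours with 6 proofreaders, 13/43 is done (30/43 left).
With 11 proofreaders the rate is 11/258, so the rest takes 30/43 ÷ 11/258 = 180/11 hours.
Total = 13 + 180/11 = 323/11 hours.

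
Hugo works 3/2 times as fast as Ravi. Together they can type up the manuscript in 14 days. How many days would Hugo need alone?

70/3 days

Let Ravi's rate be r; then Hugo's rate is (3/2)r, so together (3/2 + 1)r = (5/2)r = 1/14.
Thus r = 1/35 per day.
Ravi alone: 35 days; Hugo alone: 70/3 days.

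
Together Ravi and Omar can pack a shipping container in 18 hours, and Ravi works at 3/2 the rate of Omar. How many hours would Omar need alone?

45 hours

Let Omar's rate be r; then Ravi's rate is (3/2)r, so together (3/2 + 1)r = (5/2)r = 1/18.
Thus r = 1/45 per hour.
Omar alone: 45 hours; Ravi alone: 30 hours.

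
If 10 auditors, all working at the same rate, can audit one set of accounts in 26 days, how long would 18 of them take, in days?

Total work is 10·26 = 260 auditor-days.
With 18 auditors: 260/18 = 130/9 days.

130/9 days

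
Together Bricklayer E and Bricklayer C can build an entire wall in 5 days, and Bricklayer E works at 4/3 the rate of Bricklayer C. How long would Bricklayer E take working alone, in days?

35/4 days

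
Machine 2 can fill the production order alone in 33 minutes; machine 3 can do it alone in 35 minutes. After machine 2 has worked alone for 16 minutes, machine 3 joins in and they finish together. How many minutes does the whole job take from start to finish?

99/4 minutes

In 16 minutes machine 2 does 16/33 of the job, leaving 17/33.
Machine 2 and machine 3 together work at 68/1155 per minute, so finishing takes 17/33 ÷ 68/1155 = 35/4 minutes.
Total time = 16 + 35/4 = 99/4 minutes.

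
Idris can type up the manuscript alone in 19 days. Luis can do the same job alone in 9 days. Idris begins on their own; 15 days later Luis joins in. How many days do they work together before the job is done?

In the first 15 days Idris alone does 15/19 of the job, leaving 4/19.
Once everyone is working, combined rate: 1/19 + 1/9 = (9 + 19)/171 = 28/171 per day.
Remaining 4/19 at 28/171 per day takes 9/7 days.

9/7 days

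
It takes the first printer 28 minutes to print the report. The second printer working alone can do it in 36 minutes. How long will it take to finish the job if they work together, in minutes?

63/4 minutes

Combined rate: 1/28 + 1/36 = (9 + 7)/252 = 16/252 = 4/63 per minute.
Time = 1 ÷ (4/63) = 63/4 minutes.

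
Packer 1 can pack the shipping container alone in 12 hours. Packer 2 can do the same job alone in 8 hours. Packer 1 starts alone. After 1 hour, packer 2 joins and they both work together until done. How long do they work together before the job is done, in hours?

In the first 1 hour packer 1 alone does 1/12 of the job, leaving 11/12.
Once everyone is working, combined rate: 1/12 + 1/8 = (2 + 3)/24 = 5/24 per hour.
Remaining 11/12 at 5/24 per hour takes 22/5 hours.

22/5 hours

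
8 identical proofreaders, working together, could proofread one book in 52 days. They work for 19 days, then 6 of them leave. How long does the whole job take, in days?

151 days

One proofreader does 1/416 of the job per day.
After 19 days with 8 proofreaders, 19/52 is done (33/52 left).
With 2 proofreaders the rate is 2/416 = 1/208, so the rest takes 33/52 ÷ 1/208 = 132 days.
Total = 19 + 132 = 151 days.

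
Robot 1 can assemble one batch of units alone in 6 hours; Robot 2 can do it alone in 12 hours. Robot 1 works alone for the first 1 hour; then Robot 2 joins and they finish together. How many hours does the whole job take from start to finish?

13/3 hours

In 1 hour Robot 1 does 1/6 of the job, leaving 5/6.
Robot 1 and Robot 2 together work at 1/4 per hour, so finishing takes 5/6 ÷ 1/4 = 10/3 hours.
Total time = 1 + 10/3 = 13/3 hours.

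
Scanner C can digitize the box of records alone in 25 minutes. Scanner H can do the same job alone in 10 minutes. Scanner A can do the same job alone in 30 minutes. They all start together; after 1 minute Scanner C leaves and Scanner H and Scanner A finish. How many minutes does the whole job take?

In the first 1 minute the combined rate is 13/75, so 13/75 of the job is done, leaving 62/75.
After Scanner C leaves the rate is 2/15 per minute; the remaining 62/75 takes 31/5 minutes.
Total = 1 + 31/5 = 36/5 minutes.

36/5 minutes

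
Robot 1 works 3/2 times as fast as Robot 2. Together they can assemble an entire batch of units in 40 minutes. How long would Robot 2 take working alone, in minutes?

Let Robot 2's rate be r; then Robot 1's rate is (3/2)r, so together (3/2 + 1)r = (5/2)r = 1/40.
Thus r = 1/100 per minute.
Robot 2 alone: 100 minutes; Robot 1 alone: 200/3 minutes.

100 minutes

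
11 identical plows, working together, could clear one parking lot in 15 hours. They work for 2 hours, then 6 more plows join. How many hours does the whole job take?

177/17 hours

One plow does 1/165 of the job per hour.
After 2 hours with 11 plows, 2/15 is done (13/15 left).
With 17 plows the rate is 17/165, so the rest takes 13/15 ÷ 17/165 = 143/17 hours.
Total = 2 + 143/17 = 177/17 hours.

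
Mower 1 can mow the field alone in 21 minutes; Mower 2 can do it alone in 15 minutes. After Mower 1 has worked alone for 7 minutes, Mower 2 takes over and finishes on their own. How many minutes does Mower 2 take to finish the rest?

10 minutes

In 7 minutes Mower 1 does 7/21 = 1/3 of the job, leaving 2/3.
Mower 2 works at 1/15 per minute, so finishing takes 2/3 ÷ 1/15 = 10 minutes.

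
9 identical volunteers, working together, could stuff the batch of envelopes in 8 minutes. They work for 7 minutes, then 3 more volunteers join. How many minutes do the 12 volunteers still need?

3/4 minutes

One volunteer does 1/72 of the job per minute.
After 7 minutes with 9 volunteers, 7/8 is done (1/8 left).
With 12 volunteers the rate is 12/72 = 1/6, so the rest takes 1/8 ÷ 1/6 = 3/4 minutes.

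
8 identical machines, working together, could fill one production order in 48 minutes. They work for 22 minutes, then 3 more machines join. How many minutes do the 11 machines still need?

208/11 minutes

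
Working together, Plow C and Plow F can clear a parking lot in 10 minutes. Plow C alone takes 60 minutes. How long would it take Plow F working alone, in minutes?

Combined rate is 1/10 per minute.
Known contribution: 1/60 per minute.
So Plow F's rate is 1/10 − 1/60 = 1/12, meaning 12 minutes alone.

12 minutes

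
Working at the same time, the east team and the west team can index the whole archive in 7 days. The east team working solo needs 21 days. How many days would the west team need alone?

21/2 days

Combined rate is 1/7 per day.
Known contribution: 1/21 per day.
So the west team's rate is 1/7 − 1/21 = 2/21, meaning 21/2 days alone.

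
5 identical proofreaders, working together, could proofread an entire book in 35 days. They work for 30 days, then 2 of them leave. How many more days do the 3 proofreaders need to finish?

25/3 days

One proofreader does 1/175 of the job per day.
After 30 days with 5 proofreaders, 6/7 is done (1/7 left).
With 3 proofreaders the rate is 3/175, so the rest takes 1/7 ÷ 3/175 = 25/3 days.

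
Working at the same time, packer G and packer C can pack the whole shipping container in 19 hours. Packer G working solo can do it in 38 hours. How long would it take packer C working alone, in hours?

38 hours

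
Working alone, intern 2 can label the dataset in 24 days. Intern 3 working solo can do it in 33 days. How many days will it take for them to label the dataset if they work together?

Combined rate: 1/24 + 1/33 = (11 + 8)/264 = 19/264 per day.
Time = 1 ÷ (19/264) = 264/19 days.

264/19 days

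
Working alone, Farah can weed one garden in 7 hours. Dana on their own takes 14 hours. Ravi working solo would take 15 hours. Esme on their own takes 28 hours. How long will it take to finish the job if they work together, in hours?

Combined rate: 1/7 + 1/14 + 1/15 + 1/28 = (60 + 30 + 28 + 15)/420 = 133/420 = 19/60 per hour.
Time = 1 ÷ (19/60) = 60/19 hours.

60/19 hours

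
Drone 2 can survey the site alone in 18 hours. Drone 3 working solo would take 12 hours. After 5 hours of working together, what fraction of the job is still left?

11/36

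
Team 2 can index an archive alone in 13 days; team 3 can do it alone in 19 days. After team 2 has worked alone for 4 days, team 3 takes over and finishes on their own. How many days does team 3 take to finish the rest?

In 4 days team 2 does 4/13 of the job, leaving 9/13.
Team 3 works at 1/19 per day, so finishing takes 9/13 ÷ 1/19 = 171/13 days.

171/13 days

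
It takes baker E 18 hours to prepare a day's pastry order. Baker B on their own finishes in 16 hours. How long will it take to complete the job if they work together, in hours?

With two workers the combined time is the product over the sum: 18·16/(18+16) = 288/34 = 144/17 hours.

144/17 hours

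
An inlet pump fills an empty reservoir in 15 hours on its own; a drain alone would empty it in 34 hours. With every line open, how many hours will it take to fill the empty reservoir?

Net rate = 1/15 − 1/34 = (34 − 15)/510 = 19/510 per hour.
Filling time = 1 ÷ (19/510) = 510/19 hours.

510/19 hours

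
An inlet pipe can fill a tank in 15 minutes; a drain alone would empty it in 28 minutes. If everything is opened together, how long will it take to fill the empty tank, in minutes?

Net rate = 1/15 − 1/28 = (28 − 15)/420 = 13/420 per minute.
Filling time = 1 ÷ (13/420) = 420/13 minutes.

420/13 minutes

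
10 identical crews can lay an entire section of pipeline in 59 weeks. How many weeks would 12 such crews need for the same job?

Total work is 10·59 = 590 crew-weeks.
With 12 crews: 590/12 = 295/6 weeks.

295/6 weeks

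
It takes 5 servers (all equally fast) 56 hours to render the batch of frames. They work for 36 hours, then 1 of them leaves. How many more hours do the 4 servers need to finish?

25 hours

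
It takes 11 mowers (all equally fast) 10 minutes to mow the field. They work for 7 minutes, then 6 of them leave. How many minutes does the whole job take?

68/5 minutes

One mower does 1/110 of the job per minute.
After 7 minutes with 11 mowers, 7/10 is done (3/10 left).
With 5 mowers the rate is 5/110 = 1/22, so the rest takes 3/10 ÷ 1/22 = 33/5 minutes.
Total = 7 + 33/5 = 68/5 minutes.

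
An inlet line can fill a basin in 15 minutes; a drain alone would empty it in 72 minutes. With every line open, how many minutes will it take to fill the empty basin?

Net rate = 1/15 − 1/72 = (24 − 5)/360 = 19/360 per minute.
Filling time = 1 ÷ (19/360) = 360/19 minutes.

360/19 minutes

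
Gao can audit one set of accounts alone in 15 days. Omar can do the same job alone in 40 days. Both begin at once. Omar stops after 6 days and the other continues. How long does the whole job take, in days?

51/4 days

In the first 6 days the combined rate is 11/120, so 11/20 of the job is done, leaving 9/20.
After Omar leaves the rate is 1/15 per day; the remaining 9/20 takes 27/4 days.
Total = 6 + 27/4 = 51/4 days.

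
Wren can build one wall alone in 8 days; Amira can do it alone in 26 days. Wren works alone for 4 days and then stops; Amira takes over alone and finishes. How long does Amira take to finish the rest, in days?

In 4 days Wren does 4/8 = 1/2 of the job, leaving 1/2.
Amira works at 1/26 per day, so finishing takes 1/2 ÷ 1/26 = 13 days.

13 days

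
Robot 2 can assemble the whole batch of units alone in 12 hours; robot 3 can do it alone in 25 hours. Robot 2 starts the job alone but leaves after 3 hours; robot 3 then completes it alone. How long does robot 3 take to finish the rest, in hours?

75/4 hours

In 3 hours robot 2 does 3/12 = 1/4 of the job, leaving 3/4.
Robot 3 works at 1/25 per hour, so finishing takes 3/4 ÷ 1/25 = 75/4 hours.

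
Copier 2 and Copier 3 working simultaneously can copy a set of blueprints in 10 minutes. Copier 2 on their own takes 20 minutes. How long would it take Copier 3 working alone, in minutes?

Combined rate is 1/10 per minute.
Known contribution: 1/20 per minute.
So Copier 3's rate is 1/10 − 1/20 = 1/20, meaning 20 minutes alone.

20 minutes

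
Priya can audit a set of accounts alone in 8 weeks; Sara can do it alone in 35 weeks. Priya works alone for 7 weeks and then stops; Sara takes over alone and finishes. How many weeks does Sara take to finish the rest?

In 7 weeks Priya does 7/8 of the job, leaving 1/8.
Sara works at 1/35 per week, so finishing takes 1/8 ÷ 1/35 = 35/8 weeks.

35/8 weeks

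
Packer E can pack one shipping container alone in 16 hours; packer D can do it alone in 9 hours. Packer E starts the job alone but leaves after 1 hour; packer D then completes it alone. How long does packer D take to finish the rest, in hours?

In 1 hour packer E does 1/16 of the job, leaving 15/16.
Packer D works at 1/9 per hour, so finishing takes 15/16 ÷ 1/9 = 135/16 hours.

135/16 hours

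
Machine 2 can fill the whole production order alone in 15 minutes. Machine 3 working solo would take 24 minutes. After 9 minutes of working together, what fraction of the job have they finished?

39/40

Combined rate: 1/15 + 1/24 = (8 + 5)/120 = 13/120 per minute.
In 9 minutes they complete 9·13/120 = 39/40 of the job.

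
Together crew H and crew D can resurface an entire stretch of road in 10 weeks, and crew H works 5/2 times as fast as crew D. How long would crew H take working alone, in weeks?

14 weeks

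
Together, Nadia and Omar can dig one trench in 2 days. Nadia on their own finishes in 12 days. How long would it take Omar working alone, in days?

Combined rate is 1/2 per day.
Known contribution: 1/12 per day.
So Omar's rate is 1/2 − 1/12 = 5/12, meaning 12/5 days alone.

12/5 days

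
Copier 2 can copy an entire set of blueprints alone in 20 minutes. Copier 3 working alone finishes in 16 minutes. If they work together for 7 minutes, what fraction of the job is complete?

Combined rate: 1/20 + 1/16 = (4 + 5)/80 = 9/80 per minute.
In 7 minutes they complete 7·9/80 = 63/80 of the job.

63/80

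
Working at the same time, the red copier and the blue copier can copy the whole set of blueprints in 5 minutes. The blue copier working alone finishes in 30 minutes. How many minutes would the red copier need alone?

6 minutes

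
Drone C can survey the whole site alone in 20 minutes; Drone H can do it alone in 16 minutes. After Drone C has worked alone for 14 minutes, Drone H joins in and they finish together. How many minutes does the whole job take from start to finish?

50/3 minutes

In 14 minutes Drone C does 14/20 = 7/10 of the job, leaving 3/10.
Drone C and Drone H together work at 9/80 per minute, so finishing takes 3/10 ÷ 9/80 = 8/3 minutes.
Total time = 14 + 8/3 = 50/3 minutes.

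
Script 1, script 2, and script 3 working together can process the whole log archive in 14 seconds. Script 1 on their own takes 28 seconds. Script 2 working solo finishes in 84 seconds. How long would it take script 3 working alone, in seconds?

42 seconds

Combined rate is 1/14 per second.
Known contribution: 1/28 + 1/84 = (3 + 1)/84 = 4/84 = 1/21 per second.
So script 3's rate is 1/14 − 1/21 = 1/42, meaning 42 seconds alone.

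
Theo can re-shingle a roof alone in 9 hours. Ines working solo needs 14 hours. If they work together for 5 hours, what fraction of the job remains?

11/126

Combined rate: 1/9 + 1/14 = (14 + 9)/126 = 23/126 per hour.
In 5 hours they complete 5·23/126 = 115/126 of the job.
So 11/126 remains.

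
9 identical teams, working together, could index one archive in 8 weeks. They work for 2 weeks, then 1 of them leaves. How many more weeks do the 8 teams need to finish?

One team does 1/72 of the job per week.
After 2 weeks with 9 teams, 1/4 is done (3/4 left).
With 8 teams the rate is 8/72 = 1/9, so the rest takes 3/4 ÷ 1/9 = 27/4 weeks.

27/4 weeks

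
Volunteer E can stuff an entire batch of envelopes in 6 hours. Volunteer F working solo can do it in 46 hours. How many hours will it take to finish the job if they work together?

69/13 hours

With two workers the combined time is the product over the sum: 6·46/(6+46) = 276/52 = 69/13 hours.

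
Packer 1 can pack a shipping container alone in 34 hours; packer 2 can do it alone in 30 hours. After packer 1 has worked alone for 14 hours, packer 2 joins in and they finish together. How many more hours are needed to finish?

75/8 hours

In 14 hours packer 1 does 14/34 = 7/17 of the job, leaving 10/17.
Packer 1 and packer 2 together work at 16/255 per hour, so finishing takes 10/17 ÷ 16/255 = 75/8 hours.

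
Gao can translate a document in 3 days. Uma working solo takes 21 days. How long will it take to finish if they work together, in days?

21/8 days

With two workers the combined time is the product over the sum: 3·21/(3+21) = 63/24 = 21/8 days.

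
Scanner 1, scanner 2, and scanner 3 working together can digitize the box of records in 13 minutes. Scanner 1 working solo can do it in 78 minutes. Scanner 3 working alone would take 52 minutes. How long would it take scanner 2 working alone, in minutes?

Combined rate is 1/13 per minute.
Known contribution: 1/78 + 1/52 = (2 + 3)/156 = 5/156 per minute.
So scanner 2's rate is 1/13 − 5/156 = 7/156, meaning 156/7 minutes alone.

156/7 minutes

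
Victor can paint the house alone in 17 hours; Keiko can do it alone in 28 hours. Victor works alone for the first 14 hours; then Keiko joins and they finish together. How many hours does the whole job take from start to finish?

238/15 hours

In 14 hours Victor does 14/17 of the job, leaving 3/17.
Victor and Keiko together work at 45/476 per hour, so finishing takes 3/17 ÷ 45/476 = 28/15 hours.
Total time = 14 + 28/15 = 238/15 hours.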